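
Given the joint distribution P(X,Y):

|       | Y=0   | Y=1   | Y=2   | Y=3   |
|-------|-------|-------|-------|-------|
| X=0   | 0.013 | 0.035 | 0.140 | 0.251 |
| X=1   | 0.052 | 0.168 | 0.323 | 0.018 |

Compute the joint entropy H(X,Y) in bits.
2.4335 bits

H(X,Y) = -Σ_{x,y} P(x,y) log₂ P(x,y). Per-cell terms -P(x,y)·log₂P(x,y):
  X=0: 0.08145, 0.16928, 0.39711, 0.50055
  X=1: 0.22180, 0.43234, 0.52662, 0.10433
Sum of the 8 terms: H(X,Y) = 2.4335 bits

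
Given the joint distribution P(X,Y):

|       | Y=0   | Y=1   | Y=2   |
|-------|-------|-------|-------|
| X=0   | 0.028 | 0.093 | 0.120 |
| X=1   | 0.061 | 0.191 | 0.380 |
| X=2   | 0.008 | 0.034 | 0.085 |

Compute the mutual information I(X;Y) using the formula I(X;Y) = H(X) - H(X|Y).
0.0090 bits

I(X;Y) = H(X) - H(X|Y)

Marginal of X (row sums):
  P(X=0) = 0.028 + 0.093 + 0.120 = 0.241
  P(X=1) = 0.061 + 0.191 + 0.380 = 0.632
  P(X=2) = 0.008 + 0.034 + 0.085 = 0.127
H(X) = -[0.241·log₂(0.241) + 0.632·log₂(0.632) + 0.127·log₂(0.127)]
  = 0.4947 + 0.4184 + 0.3781 = 1.2912 bits

Marginal of Y (column sums):
  P(Y=0) = 0.028 + 0.061 + 0.008 = 0.097
  P(Y=1) = 0.093 + 0.191 + 0.034 = 0.318
  P(Y=2) = 0.120 + 0.380 + 0.085 = 0.585
H(X|Y) = Σ_y P(y)·H(X|Y=y):
  Y=0: P(Y=0) = 0.097, P(X|Y=0) = (28/97, 61/97, 8/97) → H(X|Y=0) = 1.2352
  Y=1: P(Y=1) = 0.318, P(X|Y=1) = (31/106, 191/318, 17/159) → H(X|Y=1) = 1.3053
  Y=2: P(Y=2) = 0.585, P(X|Y=2) = (8/39, 76/117, 17/117) → H(X|Y=2) = 1.2775
H(X|Y) = 0.097·1.2352 + 0.318·1.3053 + 0.585·1.2775 = 1.2822 bits

I(X;Y) = H(X) - H(X|Y) = 1.2912 - 1.2822 = 0.0090 bits

Cross-check via I(X;Y) = H(X) + H(Y) - H(X,Y): computing H(Y) from the column sums and H(X,Y) from the 9 cells in the same way gives H(Y) = 1.3046 bits and H(X,Y) = 2.5868 bits, so
I(X;Y) = 1.2912 + 1.3046 - 2.5868 = 0.0090 bits ✓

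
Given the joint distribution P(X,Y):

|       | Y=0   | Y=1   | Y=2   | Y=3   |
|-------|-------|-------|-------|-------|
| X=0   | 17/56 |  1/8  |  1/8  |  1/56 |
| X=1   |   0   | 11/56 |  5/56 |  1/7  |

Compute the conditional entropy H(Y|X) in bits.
1.5640 bits

H(Y|X) = H(X,Y) - H(X)

H(X,Y) = -Σ_{x,y} P(x,y) log₂ P(x,y). Per-cell terms -P(x,y)·log₂P(x,y):
  X=0: 0.52211, 0.37500, 0.37500, 0.10370
  X=1: 0.00000, 0.46120, 0.31120, 0.40105
  (cells with P = 0 contribute 0)
Sum of the 8 terms: H(X,Y) = 2.54926 bits

Marginal of X (row sums):
  P(X=0) = 17/56 + 1/8 + 1/8 + 1/56 = 4/7
  P(X=1) = 0 + 11/56 + 5/56 + 1/7 = 3/7
H(X) = -[(4/7)·log₂(4/7) + (3/7)·log₂(3/7)]
  = 0.46135 + 0.52388 = 0.98523 bits

H(Y|X) = H(X,Y) - H(X) = 2.54926 - 0.98523 = 1.5640 bits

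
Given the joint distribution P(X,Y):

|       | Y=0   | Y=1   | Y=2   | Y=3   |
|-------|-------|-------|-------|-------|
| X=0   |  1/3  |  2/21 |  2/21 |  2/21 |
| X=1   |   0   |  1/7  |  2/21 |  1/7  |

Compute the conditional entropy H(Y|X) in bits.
1.6640 bits

H(Y|X) = H(X,Y) - H(X)

H(X,Y) = -Σ_{x,y} P(x,y) log₂ P(x,y). Per-cell terms -P(x,y)·log₂P(x,y):
  X=0: 0.52832, 0.32308, 0.32308, 0.32308
  X=1: 0.00000, 0.40105, 0.32308, 0.40105
  (cells with P = 0 contribute 0)
Sum of the 8 terms: H(X,Y) = 2.6227 bits

Marginal of X (row sums):
  P(X=0) = 1/3 + 2/21 + 2/21 + 2/21 = 13/21
  P(X=1) = 0 + 1/7 + 2/21 + 1/7 = 8/21
H(X) = -[(13/21)·log₂(13/21) + (8/21)·log₂(8/21)]
  = 0.42831 + 0.53041 = 0.9587 bits

H(Y|X) = H(X,Y) - H(X) = 2.6227 - 0.9587 = 1.6640 bits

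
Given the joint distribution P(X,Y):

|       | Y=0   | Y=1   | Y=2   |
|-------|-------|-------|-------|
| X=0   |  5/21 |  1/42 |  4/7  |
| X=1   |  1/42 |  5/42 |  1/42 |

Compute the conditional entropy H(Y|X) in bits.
1.0550 bits

H(Y|X) = H(X,Y) - H(X)

H(X,Y) = -Σ_{x,y} P(x,y) log₂ P(x,y). Per-cell terms -P(x,y)·log₂P(x,y):
  X=0: 0.49295, 0.12839, 0.46135
  X=1: 0.12839, 0.36552, 0.12839
Sum of the 6 terms: H(X,Y) = 1.7050 bits

Marginal of X (row sums):
  P(X=0) = 5/21 + 1/42 + 4/7 = 5/6
  P(X=1) = 1/42 + 5/42 + 1/42 = 1/6
H(X) = -[(5/6)·log₂(5/6) + (1/6)·log₂(1/6)]
  = 0.21920 + 0.43083 = 0.6500 bits

H(Y|X) = H(X,Y) - H(X) = 1.7050 - 0.6500 = 1.0550 bits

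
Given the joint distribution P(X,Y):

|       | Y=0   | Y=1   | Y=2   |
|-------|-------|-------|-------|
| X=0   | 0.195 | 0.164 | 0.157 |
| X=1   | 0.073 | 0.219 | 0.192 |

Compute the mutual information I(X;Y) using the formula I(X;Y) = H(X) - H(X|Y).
0.0491 bits

I(X;Y) = H(X) - H(X|Y)

Marginal of X (row sums):
  P(X=0) = 0.195 + 0.164 + 0.157 = 0.516
  P(X=1) = 0.073 + 0.219 + 0.192 = 0.484
H(X) = -[0.516·log₂(0.516) + 0.484·log₂(0.484)]
  = 0.4926 + 0.5067 = 0.9993 bits

Marginal of Y (column sums):
  P(Y=0) = 0.195 + 0.073 = 0.268
  P(Y=1) = 0.164 + 0.219 = 0.383
  P(Y=2) = 0.157 + 0.192 = 0.349
H(X|Y) = Σ_y P(y)·H(X|Y=y):
  Y=0: P(Y=0) = 0.268, P(X|Y=0) = (195/268, 73/268) → H(X|Y=0) = 0.8449
  Y=1: P(Y=1) = 0.383, P(X|Y=1) = (164/383, 219/383) → H(X|Y=1) = 0.9851
  Y=2: P(Y=2) = 0.349, P(X|Y=2) = (157/349, 192/349) → H(X|Y=2) = 0.9927
H(X|Y) = 0.268·0.8449 + 0.383·0.9851 + 0.349·0.9927 = 0.9502 bits

I(X;Y) = H(X) - H(X|Y) = 0.9993 - 0.9502 = 0.0491 bits

Cross-check via I(X;Y) = H(X) + H(Y) - H(X,Y): computing H(Y) from the column sums and H(X,Y) from the 6 cells in the same way gives H(Y) = 1.5694 bits and H(X,Y) = 2.5196 bits, so
I(X;Y) = 0.9993 + 1.5694 - 2.5196 = 0.0491 bits ✓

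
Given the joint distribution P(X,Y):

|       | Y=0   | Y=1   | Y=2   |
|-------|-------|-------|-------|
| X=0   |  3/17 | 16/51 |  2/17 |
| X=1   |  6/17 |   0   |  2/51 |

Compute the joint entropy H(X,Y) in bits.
2.0431 bits

H(X,Y) = -Σ_{x,y} P(x,y) log₂ P(x,y). Per-cell terms -P(x,y)·log₂P(x,y):
  X=0: 0.441618, 0.524682, 0.363231
  X=1: 0.530294, 0.000000, 0.183232
  (cells with P = 0 contribute 0)
Sum of the 6 terms: H(X,Y) = 2.0431 bits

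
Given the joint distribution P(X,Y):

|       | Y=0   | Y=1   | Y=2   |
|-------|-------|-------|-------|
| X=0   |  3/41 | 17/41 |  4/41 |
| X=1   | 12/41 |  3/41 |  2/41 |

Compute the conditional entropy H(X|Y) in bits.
0.6960 bits

H(X|Y) = H(X,Y) - H(Y)

H(X,Y) = -Σ_{x,y} P(x,y) log₂ P(x,y). Per-cell terms -P(x,y)·log₂P(x,y):
  X=0: 0.276043, 0.526622, 0.327566
  X=1: 0.518807, 0.276043, 0.212564
Sum of the 6 terms: H(X,Y) = 2.137645 bits

Marginal of Y (column sums):
  P(Y=0) = 3/41 + 12/41 = 15/41
  P(Y=1) = 17/41 + 3/41 = 20/41
  P(Y=2) = 4/41 + 2/41 = 6/41
H(Y) = -[(15/41)·log₂(15/41) + (20/41)·log₂(20/41) + (6/41)·log₂(6/41)]
  = 0.530730 + 0.505182 + 0.405745 = 1.441657 bits

H(X|Y) = H(X,Y) - H(Y) = 2.137645 - 1.441657 = 0.6960 bits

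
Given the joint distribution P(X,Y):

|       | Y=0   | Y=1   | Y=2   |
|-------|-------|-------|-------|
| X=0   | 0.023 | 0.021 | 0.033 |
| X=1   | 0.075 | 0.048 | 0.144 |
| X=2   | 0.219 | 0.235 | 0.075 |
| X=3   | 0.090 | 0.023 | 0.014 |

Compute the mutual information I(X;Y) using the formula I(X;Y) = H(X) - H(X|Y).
0.1480 bits

I(X;Y) = H(X) - H(X|Y)

Marginal of X (row sums):
  P(X=0) = 0.023 + 0.021 + 0.033 = 0.077
  P(X=1) = 0.075 + 0.048 + 0.144 = 0.267
  P(X=2) = 0.219 + 0.235 + 0.075 = 0.529
  P(X=3) = 0.090 + 0.023 + 0.014 = 0.127
H(X) = -[0.077·log₂(0.077) + 0.267·log₂(0.267) + 0.529·log₂(0.529) + 0.127·log₂(0.127)]
  = 0.28482 + 0.50866 + 0.48597 + 0.37809 = 1.6575 bits

Marginal of Y (column sums):
  P(Y=0) = 0.023 + 0.075 + 0.219 + 0.090 = 0.407
  P(Y=1) = 0.021 + 0.048 + 0.235 + 0.023 = 0.327
  P(Y=2) = 0.033 + 0.144 + 0.075 + 0.014 = 0.266
H(X|Y) = Σ_y P(y)·H(X|Y=y):
  Y=0: P(Y=0) = 0.407, P(X|Y=0) = (23/407, 75/407, 219/407, 90/407) → H(X|Y=0) = 1.64641
  Y=1: P(Y=1) = 0.327, P(X|Y=1) = (7/109, 16/109, 235/327, 23/327) → H(X|Y=1) = 1.27260
  Y=2: P(Y=2) = 0.266, P(X|Y=2) = (33/266, 72/133, 75/266, 1/19) → H(X|Y=2) = 1.59138
H(X|Y) = 0.407·1.64641 + 0.327·1.27260 + 0.266·1.59138 = 1.5095 bits

I(X;Y) = H(X) - H(X|Y) = 1.6575 - 1.5095 = 0.1480 bits

Cross-check via I(X;Y) = H(X) + H(Y) - H(X,Y): computing H(Y) from the column sums and H(X,Y) from the 12 cells in the same way gives H(Y) = 1.5634 bits and H(X,Y) = 3.0729 bits, so
I(X;Y) = 1.6575 + 1.5634 - 3.0729 = 0.1480 bits ✓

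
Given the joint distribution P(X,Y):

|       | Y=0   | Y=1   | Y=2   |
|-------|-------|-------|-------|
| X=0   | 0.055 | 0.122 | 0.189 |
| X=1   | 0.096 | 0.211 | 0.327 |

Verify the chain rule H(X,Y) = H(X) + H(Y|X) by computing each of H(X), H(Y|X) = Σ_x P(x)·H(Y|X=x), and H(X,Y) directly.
H(X) = 0.9476 bits, H(Y|X) = 1.4327 bits, H(X,Y) = 2.3802 bits

Marginal of X (row sums):
  P(X=0) = 0.055 + 0.122 + 0.189 = 0.366
  P(X=1) = 0.096 + 0.211 + 0.327 = 0.634
H(X) = -[0.366·log₂(0.366) + 0.634·log₂(0.634)]
  = 0.530731 + 0.416820 = 0.9476 bits

H(Y|X) = Σ_x P(x)·H(Y|X=x):
  X=0: P(X=0) = 0.366, P(Y|X=0) = (55/366, 1/3, 63/122) → H(Y|X=0) = 1.431578
  X=1: P(X=1) = 0.634, P(Y|X=1) = (48/317, 211/634, 327/634) → H(Y|X=1) = 1.433280
H(Y|X) = 0.366·1.431578 + 0.634·1.433280 = 1.4327 bits

H(X,Y) = -Σ_{x,y} P(x,y) log₂ P(x,y). Per-cell terms -P(x,y)·log₂P(x,y):
  X=0: 0.230143, 0.370276, 0.454269
  X=1: 0.324559, 0.473629, 0.527332
Sum of the 6 terms: H(X,Y) = 2.3802 bits

Chain rule check:
  H(X) + H(Y|X) = 0.9476 + 1.4327 = 2.3803 bits
  H(X,Y) = 2.3802 bits
✓ Chain rule verified (Δ = 0.0001 is 4-dp rounding noise: each of the three values was rounded independently).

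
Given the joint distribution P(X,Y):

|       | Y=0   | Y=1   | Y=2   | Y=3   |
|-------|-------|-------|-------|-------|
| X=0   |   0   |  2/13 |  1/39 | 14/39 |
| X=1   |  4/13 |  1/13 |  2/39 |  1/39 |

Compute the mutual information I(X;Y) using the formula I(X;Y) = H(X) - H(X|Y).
0.5773 bits

I(X;Y) = H(X) - H(X|Y)

Marginal of X (row sums):
  P(X=0) = 0 + 2/13 + 1/39 + 14/39 = 7/13
  P(X=1) = 4/13 + 1/13 + 2/39 + 1/39 = 6/13
H(X) = -[(7/13)·log₂(7/13) + (6/13)·log₂(6/13)]
  = 0.48089 + 0.51484 = 0.99573 bits

Marginal of Y (column sums):
  P(Y=0) = 0 + 4/13 = 4/13
  P(Y=1) = 2/13 + 1/13 = 3/13
  P(Y=2) = 1/39 + 2/39 = 1/13
  P(Y=3) = 14/39 + 1/39 = 5/13
H(X|Y) = Σ_y P(y)·H(X|Y=y):
  Y=0: P(Y=0) = 4/13, P(X|Y=0) = (0, 1) → H(X|Y=0) = 0.00000
  Y=1: P(Y=1) = 3/13, P(X|Y=1) = (2/3, 1/3) → H(X|Y=1) = 0.91830
  Y=2: P(Y=2) = 1/13, P(X|Y=2) = (1/3, 2/3) → H(X|Y=2) = 0.91830
  Y=3: P(Y=3) = 5/13, P(X|Y=3) = (14/15, 1/15) → H(X|Y=3) = 0.35336
H(X|Y) = (4/13)·0.00000 + (3/13)·0.91830 + (1/13)·0.91830 + (5/13)·0.35336 = 0.41846 bits

I(X;Y) = H(X) - H(X|Y) = 0.99573 - 0.41846 = 0.5773 bits

Cross-check via I(X;Y) = H(X) + H(Y) - H(X,Y): computing H(Y) from the column sums and H(X,Y) from the 8 cells in the same way gives H(Y) = 1.82625 bits and H(X,Y) = 2.24471 bits, so
I(X;Y) = 0.99573 + 1.82625 - 2.24471 = 0.5773 bits ✓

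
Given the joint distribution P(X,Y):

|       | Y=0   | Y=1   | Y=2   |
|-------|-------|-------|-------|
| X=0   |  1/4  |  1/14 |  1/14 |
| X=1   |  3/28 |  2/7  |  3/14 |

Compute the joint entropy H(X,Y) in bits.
2.3818 bits

H(X,Y) = -Σ_{x,y} P(x,y) log₂ P(x,y). Per-cell terms -P(x,y)·log₂P(x,y):
  X=0: 0.50000, 0.27195, 0.27195
  X=1: 0.34526, 0.51639, 0.47623
Sum of the 6 terms: H(X,Y) = 2.3818 bits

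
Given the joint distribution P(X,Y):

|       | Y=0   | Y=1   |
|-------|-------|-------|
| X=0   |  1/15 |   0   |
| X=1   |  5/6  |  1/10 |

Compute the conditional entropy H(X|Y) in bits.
0.3429 bits

H(X|Y) = H(X,Y) - H(Y)

H(X,Y) = -Σ_{x,y} P(x,y) log₂ P(x,y). Per-cell terms -P(x,y)·log₂P(x,y):
  X=0: 0.2604594, 0.0000000
  X=1: 0.2191953, 0.3321928
  (cells with P = 0 contribute 0)
Sum of the 4 terms: H(X,Y) = 0.8118475 bits

Marginal of Y (column sums):
  P(Y=0) = 1/15 + 5/6 = 9/10
  P(Y=1) = 0 + 1/10 = 1/10
H(Y) = -[(9/10)·log₂(9/10) + (1/10)·log₂(1/10)]
  = 0.1368028 + 0.3321928 = 0.4689956 bits

H(X|Y) = H(X,Y) - H(Y) = 0.8118475 - 0.4689956 = 0.3429 bits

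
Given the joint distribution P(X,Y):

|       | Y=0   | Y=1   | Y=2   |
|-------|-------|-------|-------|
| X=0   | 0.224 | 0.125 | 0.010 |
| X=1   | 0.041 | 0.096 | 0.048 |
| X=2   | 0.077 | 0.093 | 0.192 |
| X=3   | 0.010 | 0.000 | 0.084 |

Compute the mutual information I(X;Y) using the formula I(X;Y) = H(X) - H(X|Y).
0.3397 bits

I(X;Y) = H(X) - H(X|Y)

Marginal of X (row sums):
  P(X=0) = 0.224 + 0.125 + 0.010 = 0.359
  P(X=1) = 0.041 + 0.096 + 0.048 = 0.185
  P(X=2) = 0.077 + 0.093 + 0.192 = 0.362
  P(X=3) = 0.010 + 0.000 + 0.084 = 0.094
H(X) = -[0.359·log₂(0.359) + 0.185·log₂(0.185) + 0.362·log₂(0.362) + 0.094·log₂(0.094)]
  = 0.530582 + 0.450365 + 0.530670 + 0.320652 = 1.83227 bits

Marginal of Y (column sums):
  P(Y=0) = 0.224 + 0.041 + 0.077 + 0.010 = 0.352
  P(Y=1) = 0.125 + 0.096 + 0.093 + 0.000 = 0.314
  P(Y=2) = 0.010 + 0.048 + 0.192 + 0.084 = 0.334
H(X|Y) = Σ_y P(y)·H(X|Y=y):
  Y=0: P(Y=0) = 0.352, P(X|Y=0) = (7/11, 41/352, 7/32, 5/176) → H(X|Y=0) = 1.401849
  Y=1: P(Y=1) = 0.314, P(X|Y=1) = (125/314, 48/157, 93/314, 0) → H(X|Y=1) = 1.571623
  Y=2: P(Y=2) = 0.334, P(X|Y=2) = (5/167, 24/167, 96/167, 42/167) → H(X|Y=2) = 1.513749
H(X|Y) = 0.352·1.401849 + 0.314·1.571623 + 0.334·1.513749 = 1.49253 bits

I(X;Y) = H(X) - H(X|Y) = 1.83227 - 1.49253 = 0.3397 bits

Cross-check via I(X;Y) = H(X) + H(Y) - H(X,Y): computing H(Y) from the column sums and H(X,Y) from the 12 cells in the same way gives H(Y) = 1.58340 bits and H(X,Y) = 3.07593 bits, so
I(X;Y) = 1.83227 + 1.58340 - 3.07593 = 0.3397 bits ✓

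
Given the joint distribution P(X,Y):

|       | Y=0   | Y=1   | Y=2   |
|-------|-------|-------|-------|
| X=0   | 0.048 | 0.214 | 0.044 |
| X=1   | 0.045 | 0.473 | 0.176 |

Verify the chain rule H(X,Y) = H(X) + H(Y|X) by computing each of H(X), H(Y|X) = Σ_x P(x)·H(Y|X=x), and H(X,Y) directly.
H(X) = 0.8885 bits, H(Y|X) = 1.1494 bits, H(X,Y) = 2.0379 bits

Marginal of X (row sums):
  P(X=0) = 0.048 + 0.214 + 0.044 = 0.306
  P(X=1) = 0.045 + 0.473 + 0.176 = 0.694
H(X) = -[0.306·log₂(0.306) + 0.694·log₂(0.694)]
  = 0.5228 + 0.3657 = 0.8885 bits

H(Y|X) = Σ_x P(x)·H(Y|X=x):
  X=0: P(X=0) = 0.306, P(Y|X=0) = (8/51, 107/153, 22/153) → H(Y|X=0) = 1.1823
  X=1: P(X=1) = 0.694, P(Y|X=1) = (45/694, 473/694, 88/347) → H(Y|X=1) = 1.1349
H(Y|X) = 0.306·1.1823 + 0.694·1.1349 = 1.1494 bits

H(X,Y) = -Σ_{x,y} P(x,y) log₂ P(x,y). Per-cell terms -P(x,y)·log₂P(x,y):
  X=0: 0.2103, 0.4760, 0.1983
  X=1: 0.2013, 0.5109, 0.4411
Sum of the 6 terms: H(X,Y) = 2.0379 bits

Chain rule check:
  H(X) + H(Y|X) = 0.8885 + 1.1494 = 2.0379 bits
  H(X,Y) = 2.0379 bits
✓ Chain rule verified.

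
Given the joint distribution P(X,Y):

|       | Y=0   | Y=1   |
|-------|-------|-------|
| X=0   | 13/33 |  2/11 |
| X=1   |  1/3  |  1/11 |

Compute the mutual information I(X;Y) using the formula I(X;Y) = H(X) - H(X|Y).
0.0093 bits

I(X;Y) = H(X) - H(X|Y)

Marginal of X (row sums):
  P(X=0) = 13/33 + 2/11 = 19/33
  P(X=1) = 1/3 + 1/11 = 14/33
H(X) = -[(19/33)·log₂(19/33) + (14/33)·log₂(14/33)]
  = 0.458572 + 0.524805 = 0.98338 bits

Marginal of Y (column sums):
  P(Y=0) = 13/33 + 1/3 = 8/11
  P(Y=1) = 2/11 + 1/11 = 3/11
H(X|Y) = Σ_y P(y)·H(X|Y=y):
  Y=0: P(Y=0) = 8/11, P(X|Y=0) = (13/24, 11/24) → H(X|Y=0) = 0.994985
  Y=1: P(Y=1) = 3/11, P(X|Y=1) = (2/3, 1/3) → H(X|Y=1) = 0.918296
H(X|Y) = (8/11)·0.994985 + (3/11)·0.918296 = 0.97407 bits

I(X;Y) = H(X) - H(X|Y) = 0.98338 - 0.97407 = 0.0093 bits

Cross-check via I(X;Y) = H(X) + H(Y) - H(X,Y): computing H(Y) from the column sums and H(X,Y) from the 4 cells in the same way gives H(Y) = 0.84535 bits and H(X,Y) = 1.81942 bits, so
I(X;Y) = 0.98338 + 0.84535 - 1.81942 = 0.0093 bits ✓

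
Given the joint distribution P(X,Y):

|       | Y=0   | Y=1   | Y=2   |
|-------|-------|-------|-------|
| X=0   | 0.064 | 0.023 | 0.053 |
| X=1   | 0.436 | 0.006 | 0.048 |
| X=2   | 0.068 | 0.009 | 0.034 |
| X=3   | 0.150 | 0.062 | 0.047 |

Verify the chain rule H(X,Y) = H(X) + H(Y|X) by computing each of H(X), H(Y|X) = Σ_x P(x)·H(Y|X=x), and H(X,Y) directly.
H(X) = 1.7582 bits, H(Y|X) = 0.9794 bits, H(X,Y) = 2.7376 bits

Marginal of X (row sums):
  P(X=0) = 0.064 + 0.023 + 0.053 = 0.140
  P(X=1) = 0.436 + 0.006 + 0.048 = 0.490
  P(X=2) = 0.068 + 0.009 + 0.034 = 0.111
  P(X=3) = 0.150 + 0.062 + 0.047 = 0.259
H(X) = -[0.140·log₂(0.140) + 0.490·log₂(0.490) + 0.111·log₂(0.111) + 0.259·log₂(0.259)]
  = 0.39711 + 0.50428 + 0.35202 + 0.50478 = 1.7582 bits

H(Y|X) = Σ_x P(x)·H(Y|X=x):
  X=0: P(X=0) = 0.140, P(Y|X=0) = (16/35, 23/140, 53/140) → H(Y|X=0) = 1.47484
  X=1: P(X=1) = 0.490, P(Y|X=1) = (218/245, 3/245, 24/245) → H(Y|X=1) = 0.55599
  X=2: P(X=2) = 0.111, P(Y|X=2) = (68/111, 3/37, 34/111) → H(Y|X=2) = 1.24982
  X=3: P(X=3) = 0.259, P(Y|X=3) = (150/259, 62/259, 47/259) → H(Y|X=3) = 1.39693
H(Y|X) = 0.140·1.47484 + 0.490·0.55599 + 0.111·1.24982 + 0.259·1.39693 = 0.9794 bits

H(X,Y) = -Σ_{x,y} P(x,y) log₂ P(x,y). Per-cell terms -P(x,y)·log₂P(x,y):
  X=0: 0.25381, 0.12517, 0.22461
  X=1: 0.52215, 0.04428, 0.21028
  X=2: 0.26373, 0.06116, 0.16586
  X=3: 0.41054, 0.24872, 0.20733
Sum of the 12 terms: H(X,Y) = 2.7376 bits

Chain rule check:
  H(X) + H(Y|X) = 1.7582 + 0.9794 = 2.7376 bits
  H(X,Y) = 2.7376 bits
✓ Chain rule verified.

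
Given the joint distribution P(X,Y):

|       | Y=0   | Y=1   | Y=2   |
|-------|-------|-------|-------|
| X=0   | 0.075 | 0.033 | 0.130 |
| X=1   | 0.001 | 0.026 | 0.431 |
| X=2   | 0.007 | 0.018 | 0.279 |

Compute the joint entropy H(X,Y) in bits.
2.1638 bits

H(X,Y) = -Σ_{x,y} P(x,y) log₂ P(x,y). Per-cell terms -P(x,y)·log₂P(x,y):
  X=0: 0.28027, 0.16241, 0.38264
  X=1: 0.00997, 0.13690, 0.52334
  X=2: 0.05011, 0.10433, 0.51382
Sum of the 9 terms: H(X,Y) = 2.1638 bits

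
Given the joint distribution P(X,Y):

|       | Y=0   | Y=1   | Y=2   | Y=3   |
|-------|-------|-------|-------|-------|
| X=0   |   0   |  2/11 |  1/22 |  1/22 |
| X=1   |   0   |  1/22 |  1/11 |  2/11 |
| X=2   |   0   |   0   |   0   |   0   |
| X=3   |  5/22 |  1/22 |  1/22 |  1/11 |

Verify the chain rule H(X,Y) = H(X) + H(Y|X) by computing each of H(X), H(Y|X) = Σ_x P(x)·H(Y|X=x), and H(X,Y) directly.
H(X) = 1.5644 bits, H(Y|X) = 1.4582 bits, H(X,Y) = 3.0226 bits

Marginal of X (row sums):
  P(X=0) = 0 + 2/11 + 1/22 + 1/22 = 3/11
  P(X=1) = 0 + 1/22 + 1/11 + 2/11 = 7/22
  P(X=2) = 0 + 0 + 0 + 0 = 0
  P(X=3) = 5/22 + 1/22 + 1/22 + 1/11 = 9/22
H(X) = -[(3/11)·log₂(3/11) + (7/22)·log₂(7/22) + (9/22)·log₂(9/22)]   (outcomes with P = 0 contribute 0)
  = 0.51122 + 0.52566 + 0.52753 = 1.5644 bits

H(Y|X) = Σ_x P(x)·H(Y|X=x):
  X=0: P(X=0) = 3/11, P(Y|X=0) = (0, 2/3, 1/6, 1/6) → H(Y|X=0) = 1.25163
  X=1: P(X=1) = 7/22, P(Y|X=1) = (0, 1/7, 2/7, 4/7) → H(Y|X=1) = 1.37878
  X=2: P(X=2) = 0 → contributes 0
  X=3: P(X=3) = 9/22, P(Y|X=3) = (5/9, 1/9, 1/9, 2/9) → H(Y|X=3) = 1.65774
H(Y|X) = (3/11)·1.25163 + (7/22)·1.37878 + (9/22)·1.65774 = 1.4582 bits

H(X,Y) = -Σ_{x,y} P(x,y) log₂ P(x,y). Per-cell terms -P(x,y)·log₂P(x,y):
  X=0: 0.00000, 0.44717, 0.20270, 0.20270
  X=1: 0.00000, 0.20270, 0.31449, 0.44717
  X=2: 0.00000, 0.00000, 0.00000, 0.00000
  X=3: 0.48580, 0.20270, 0.20270, 0.31449
  (cells with P = 0 contribute 0)
Sum of the 16 terms: H(X,Y) = 3.0226 bits

Chain rule check:
  H(X) + H(Y|X) = 1.5644 + 1.4582 = 3.0226 bits
  H(X,Y) = 3.0226 bits
✓ Chain rule verified.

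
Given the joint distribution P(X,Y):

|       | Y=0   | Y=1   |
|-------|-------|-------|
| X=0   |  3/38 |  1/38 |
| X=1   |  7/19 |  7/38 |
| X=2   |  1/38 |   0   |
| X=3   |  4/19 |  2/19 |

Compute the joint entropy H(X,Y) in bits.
2.3608 bits

H(X,Y) = -Σ_{x,y} P(x,y) log₂ P(x,y). Per-cell terms -P(x,y)·log₂P(x,y):
  X=0: 0.2892, 0.1381
  X=1: 0.5307, 0.4496
  X=2: 0.1381, 0.0000
  X=3: 0.4732, 0.3419
  (cells with P = 0 contribute 0)
Sum of the 8 terms: H(X,Y) = 2.3608 bits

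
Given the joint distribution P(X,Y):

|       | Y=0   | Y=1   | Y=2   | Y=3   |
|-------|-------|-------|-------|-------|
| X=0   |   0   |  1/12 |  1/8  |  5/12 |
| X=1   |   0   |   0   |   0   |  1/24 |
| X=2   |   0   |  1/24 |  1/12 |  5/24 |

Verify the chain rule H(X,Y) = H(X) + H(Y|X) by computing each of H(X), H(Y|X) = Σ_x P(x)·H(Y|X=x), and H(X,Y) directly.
H(X) = 1.1432 bits, H(Y|X) = 1.2091 bits, H(X,Y) = 2.3523 bits

Marginal of X (row sums):
  P(X=0) = 0 + 1/12 + 1/8 + 5/12 = 5/8
  P(X=1) = 0 + 0 + 0 + 1/24 = 1/24
  P(X=2) = 0 + 1/24 + 1/12 + 5/24 = 1/3
H(X) = -[(5/8)·log₂(5/8) + (1/24)·log₂(1/24) + (1/3)·log₂(1/3)]
  = 0.423795 + 0.191040 + 0.528321 = 1.1432 bits

H(Y|X) = Σ_x P(x)·H(Y|X=x):
  X=0: P(X=0) = 5/8, P(Y|X=0) = (0, 2/15, 1/5, 2/3) → H(Y|X=0) = 1.241946
  X=1: P(X=1) = 1/24, P(Y|X=1) = (0, 0, 0, 1) → H(Y|X=1) = 0.000000
  X=2: P(X=2) = 1/3, P(Y|X=2) = (0, 1/8, 1/4, 5/8) → H(Y|X=2) = 1.298795
H(Y|X) = (5/8)·1.241946 + (1/24)·0.000000 + (1/3)·1.298795 = 1.2091 bits

H(X,Y) = -Σ_{x,y} P(x,y) log₂ P(x,y). Per-cell terms -P(x,y)·log₂P(x,y):
  X=0: 0.000000, 0.298747, 0.375000, 0.526264
  X=1: 0.000000, 0.000000, 0.000000, 0.191040
  X=2: 0.000000, 0.191040, 0.298747, 0.471466
  (cells with P = 0 contribute 0)
Sum of the 12 terms: H(X,Y) = 2.3523 bits

Chain rule check:
  H(X) + H(Y|X) = 1.1432 + 1.2091 = 2.3523 bits
  H(X,Y) = 2.3523 bits
✓ Chain rule verified.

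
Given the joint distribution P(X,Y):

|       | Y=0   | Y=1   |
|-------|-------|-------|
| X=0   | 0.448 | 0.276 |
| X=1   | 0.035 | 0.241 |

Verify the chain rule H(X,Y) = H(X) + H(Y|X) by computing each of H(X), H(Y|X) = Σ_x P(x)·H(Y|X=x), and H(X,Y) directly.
H(X) = 0.8499 bits, H(Y|X) = 0.8457 bits, H(X,Y) = 1.6956 bits

Marginal of X (row sums):
  P(X=0) = 0.448 + 0.276 = 0.724
  P(X=1) = 0.035 + 0.241 = 0.276
H(X) = -[0.724·log₂(0.724) + 0.276·log₂(0.276)]
  = 0.3373 + 0.5126 = 0.8499 bits

H(Y|X) = Σ_x P(x)·H(Y|X=x):
  X=0: P(X=0) = 0.724, P(Y|X=0) = (112/181, 69/181) → H(Y|X=0) = 0.9589
  X=1: P(X=1) = 0.276, P(Y|X=1) = (35/276, 241/276) → H(Y|X=1) = 0.5486
H(Y|X) = 0.724·0.9589 + 0.276·0.5486 = 0.8457 bits

H(X,Y) = -Σ_{x,y} P(x,y) log₂ P(x,y). Per-cell terms -P(x,y)·log₂P(x,y):
  X=0: 0.5190, 0.5126
  X=1: 0.1693, 0.4947
Sum of the 4 terms: H(X,Y) = 1.6956 bits

Chain rule check:
  H(X) + H(Y|X) = 0.8499 + 0.8457 = 1.6956 bits
  H(X,Y) = 1.6956 bits
✓ Chain rule verified.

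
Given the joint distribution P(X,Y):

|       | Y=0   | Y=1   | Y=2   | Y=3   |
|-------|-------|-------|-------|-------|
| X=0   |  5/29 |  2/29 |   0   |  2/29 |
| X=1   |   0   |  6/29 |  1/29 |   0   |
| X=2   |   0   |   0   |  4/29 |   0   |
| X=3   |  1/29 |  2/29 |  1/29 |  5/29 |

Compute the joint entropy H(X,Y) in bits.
3.0397 bits

H(X,Y) = -Σ_{x,y} P(x,y) log₂ P(x,y). Per-cell terms -P(x,y)·log₂P(x,y):
  X=0: 0.437251, 0.266068, 0.000000, 0.266068
  X=1: 0.000000, 0.470280, 0.167517, 0.000000
  X=2: 0.000000, 0.000000, 0.394204, 0.000000
  X=3: 0.167517, 0.266068, 0.167517, 0.437251
  (cells with P = 0 contribute 0)
Sum of the 16 terms: H(X,Y) = 3.0397 bits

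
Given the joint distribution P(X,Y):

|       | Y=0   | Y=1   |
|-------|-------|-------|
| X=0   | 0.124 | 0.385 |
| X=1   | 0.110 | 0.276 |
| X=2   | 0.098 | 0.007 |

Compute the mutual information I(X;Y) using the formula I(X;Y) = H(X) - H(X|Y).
0.1394 bits

I(X;Y) = H(X) - H(X|Y)

Marginal of X (row sums):
  P(X=0) = 0.124 + 0.385 = 0.509
  P(X=1) = 0.110 + 0.276 = 0.386
  P(X=2) = 0.098 + 0.007 = 0.105
H(X) = -[0.509·log₂(0.509) + 0.386·log₂(0.386) + 0.105·log₂(0.105)]
  = 0.495900 + 0.530104 + 0.341412 = 1.36742 bits

Marginal of Y (column sums):
  P(Y=0) = 0.124 + 0.110 + 0.098 = 0.332
  P(Y=1) = 0.385 + 0.276 + 0.007 = 0.668
H(X|Y) = Σ_y P(y)·H(X|Y=y):
  Y=0: P(Y=0) = 0.332, P(X|Y=0) = (31/83, 55/166, 49/166) → H(X|Y=0) = 1.578318
  Y=1: P(Y=1) = 0.668, P(X|Y=1) = (385/668, 69/167, 7/668) → H(X|Y=1) = 1.053975
H(X|Y) = 0.332·1.578318 + 0.668·1.053975 = 1.22806 bits

I(X;Y) = H(X) - H(X|Y) = 1.36742 - 1.22806 = 0.1394 bits

Cross-check via I(X;Y) = H(X) + H(Y) - H(X,Y): computing H(Y) from the column sums and H(X,Y) from the 6 cells in the same way gives H(Y) = 0.91696 bits and H(X,Y) = 2.14501 bits, so
I(X;Y) = 1.36742 + 0.91696 - 2.14501 = 0.1394 bits ✓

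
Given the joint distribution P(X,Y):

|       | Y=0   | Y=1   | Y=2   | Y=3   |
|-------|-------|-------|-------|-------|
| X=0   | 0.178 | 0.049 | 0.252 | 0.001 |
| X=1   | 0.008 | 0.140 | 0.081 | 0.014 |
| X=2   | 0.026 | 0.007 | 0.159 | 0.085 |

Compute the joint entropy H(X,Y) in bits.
2.9114 bits

H(X,Y) = -Σ_{x,y} P(x,y) log₂ P(x,y). Per-cell terms -P(x,y)·log₂P(x,y):
  X=0: 0.44323, 0.21320, 0.50110, 0.00997
  X=1: 0.05573, 0.39711, 0.29370, 0.08622
  X=2: 0.13690, 0.05011, 0.42181, 0.30229
Sum of the 12 terms: H(X,Y) = 2.9114 bits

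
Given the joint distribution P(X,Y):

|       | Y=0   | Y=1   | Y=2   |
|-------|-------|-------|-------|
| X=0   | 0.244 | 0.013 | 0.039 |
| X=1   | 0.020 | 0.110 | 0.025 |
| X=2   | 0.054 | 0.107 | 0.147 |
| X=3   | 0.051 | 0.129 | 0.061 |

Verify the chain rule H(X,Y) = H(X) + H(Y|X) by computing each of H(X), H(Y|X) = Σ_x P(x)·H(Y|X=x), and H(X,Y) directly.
H(X) = 1.9548 bits, H(Y|X) = 1.2272 bits, H(X,Y) = 3.1820 bits

Marginal of X (row sums):
  P(X=0) = 0.244 + 0.013 + 0.039 = 0.296
  P(X=1) = 0.020 + 0.110 + 0.025 = 0.155
  P(X=2) = 0.054 + 0.107 + 0.147 = 0.308
  P(X=3) = 0.051 + 0.129 + 0.061 = 0.241
H(X) = -[0.296·log₂(0.296) + 0.155·log₂(0.155) + 0.308·log₂(0.308) + 0.241·log₂(0.241)]
  = 0.51987 + 0.41690 + 0.52329 + 0.49475 = 1.9548 bits

H(Y|X) = Σ_x P(x)·H(Y|X=x):
  X=0: P(X=0) = 0.296, P(Y|X=0) = (61/74, 13/296, 39/296) → H(Y|X=0) = 0.81305
  X=1: P(X=1) = 0.155, P(Y|X=1) = (4/31, 22/31, 5/31) → H(Y|X=1) = 1.15687
  X=2: P(X=2) = 0.308, P(Y|X=2) = (27/154, 107/308, 21/44) → H(Y|X=2) = 1.47960
  X=3: P(X=3) = 0.241, P(Y|X=3) = (51/241, 129/241, 61/241) → H(Y|X=3) = 1.45846
H(Y|X) = 0.296·0.81305 + 0.155·1.15687 + 0.308·1.47960 + 0.241·1.45846 = 1.2272 bits

H(X,Y) = -Σ_{x,y} P(x,y) log₂ P(x,y). Per-cell terms -P(x,y)·log₂P(x,y):
  X=0: 0.49655, 0.08145, 0.18253
  X=1: 0.11288, 0.35029, 0.13305
  X=2: 0.22739, 0.34500, 0.40662
  X=3: 0.21896, 0.38114, 0.24614
Sum of the 12 terms: H(X,Y) = 3.1820 bits

Chain rule check:
  H(X) + H(Y|X) = 1.9548 + 1.2272 = 3.1820 bits
  H(X,Y) = 3.1820 bits
✓ Chain rule verified.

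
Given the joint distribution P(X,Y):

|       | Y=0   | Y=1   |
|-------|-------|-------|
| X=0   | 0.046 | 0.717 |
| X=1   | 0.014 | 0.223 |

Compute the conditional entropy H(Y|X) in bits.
0.3274 bits

H(Y|X) = H(X,Y) - H(X)

H(X,Y) = -Σ_{x,y} P(x,y) log₂ P(x,y). Per-cell terms -P(x,y)·log₂P(x,y):
  X=0: 0.20434, 0.34413
  X=1: 0.08622, 0.48277
Sum of the 4 terms: H(X,Y) = 1.11746 bits

Marginal of X (row sums):
  P(X=0) = 0.046 + 0.717 = 0.763
  P(X=1) = 0.014 + 0.223 = 0.237
H(X) = -[0.763·log₂(0.763) + 0.237·log₂(0.237)]
  = 0.29776 + 0.49226 = 0.79002 bits

H(Y|X) = H(X,Y) - H(X) = 1.11746 - 0.79002 = 0.3274 bits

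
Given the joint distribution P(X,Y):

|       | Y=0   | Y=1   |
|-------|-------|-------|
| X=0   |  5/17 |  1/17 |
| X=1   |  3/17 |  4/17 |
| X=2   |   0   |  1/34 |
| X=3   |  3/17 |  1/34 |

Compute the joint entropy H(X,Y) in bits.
2.4334 bits

H(X,Y) = -Σ_{x,y} P(x,y) log₂ P(x,y). Per-cell terms -P(x,y)·log₂P(x,y):
  X=0: 0.51927, 0.24044
  X=1: 0.44162, 0.49117
  X=2: 0.00000, 0.14963
  X=3: 0.44162, 0.14963
  (cells with P = 0 contribute 0)
Sum of the 8 terms: H(X,Y) = 2.4334 bits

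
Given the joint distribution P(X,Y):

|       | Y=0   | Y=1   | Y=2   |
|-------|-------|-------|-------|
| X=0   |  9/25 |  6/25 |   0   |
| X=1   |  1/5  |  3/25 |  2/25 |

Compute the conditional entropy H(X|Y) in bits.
0.8571 bits

H(X|Y) = H(X,Y) - H(Y)

H(X,Y) = -Σ_{x,y} P(x,y) log₂ P(x,y). Per-cell terms -P(x,y)·log₂P(x,y):
  X=0: 0.53062, 0.49413, 0.00000
  X=1: 0.46439, 0.36707, 0.29151
  (cells with P = 0 contribute 0)
Sum of the 6 terms: H(X,Y) = 2.1477 bits

Marginal of Y (column sums):
  P(Y=0) = 9/25 + 1/5 = 14/25
  P(Y=1) = 6/25 + 3/25 = 9/25
  P(Y=2) = 0 + 2/25 = 2/25
H(Y) = -[(14/25)·log₂(14/25) + (9/25)·log₂(9/25) + (2/25)·log₂(2/25)]
  = 0.46844 + 0.53062 + 0.29151 = 1.2906 bits

H(X|Y) = H(X,Y) - H(Y) = 2.1477 - 1.2906 = 0.8571 bits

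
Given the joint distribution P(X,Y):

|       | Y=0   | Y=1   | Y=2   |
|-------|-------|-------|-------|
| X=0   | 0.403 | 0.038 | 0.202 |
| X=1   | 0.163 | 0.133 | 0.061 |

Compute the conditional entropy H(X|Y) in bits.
0.8264 bits

H(X|Y) = H(X,Y) - H(Y)

H(X,Y) = -Σ_{x,y} P(x,y) log₂ P(x,y). Per-cell terms -P(x,y)·log₂P(x,y):
  X=0: 0.52839, 0.17928, 0.46613
  X=1: 0.42658, 0.38710, 0.24614
Sum of the 6 terms: H(X,Y) = 2.2336 bits

Marginal of Y (column sums):
  P(Y=0) = 0.403 + 0.163 = 0.566
  P(Y=1) = 0.038 + 0.133 = 0.171
  P(Y=2) = 0.202 + 0.061 = 0.263
H(Y) = -[0.566·log₂(0.566) + 0.171·log₂(0.171) + 0.263·log₂(0.263)]
  = 0.46476 + 0.43570 + 0.50677 = 1.4072 bits

H(X|Y) = H(X,Y) - H(Y) = 2.2336 - 1.4072 = 0.8264 bits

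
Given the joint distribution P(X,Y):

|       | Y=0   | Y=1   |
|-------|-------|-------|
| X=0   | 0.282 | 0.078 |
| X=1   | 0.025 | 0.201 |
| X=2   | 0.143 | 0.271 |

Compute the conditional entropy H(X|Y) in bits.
1.3193 bits

H(X|Y) = H(X,Y) - H(Y)

H(X,Y) = -Σ_{x,y} P(x,y) log₂ P(x,y). Per-cell terms -P(x,y)·log₂P(x,y):
  X=0: 0.5150, 0.2871
  X=1: 0.1330, 0.4653
  X=2: 0.4012, 0.5105
Sum of the 6 terms: H(X,Y) = 2.3121 bits

Marginal of Y (column sums):
  P(Y=0) = 0.282 + 0.025 + 0.143 = 0.450
  P(Y=1) = 0.078 + 0.201 + 0.271 = 0.550
H(Y) = -[0.450·log₂(0.450) + 0.550·log₂(0.550)]
  = 0.5184 + 0.4744 = 0.9928 bits

H(X|Y) = H(X,Y) - H(Y) = 2.3121 - 0.9928 = 1.3193 bits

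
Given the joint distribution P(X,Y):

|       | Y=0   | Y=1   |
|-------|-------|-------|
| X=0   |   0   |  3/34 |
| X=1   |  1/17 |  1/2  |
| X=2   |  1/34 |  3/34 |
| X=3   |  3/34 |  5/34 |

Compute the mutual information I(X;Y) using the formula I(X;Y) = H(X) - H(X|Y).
0.0810 bits

I(X;Y) = H(X) - H(X|Y)

Marginal of X (row sums):
  P(X=0) = 0 + 3/34 = 3/34
  P(X=1) = 1/17 + 1/2 = 19/34
  P(X=2) = 1/34 + 3/34 = 2/17
  P(X=3) = 3/34 + 5/34 = 4/17
H(X) = -[(3/34)·log₂(3/34) + (19/34)·log₂(19/34) + (2/17)·log₂(2/17) + (4/17)·log₂(4/17)]
  = 0.3090 + 0.4692 + 0.3632 + 0.4912 = 1.6326 bits

Marginal of Y (column sums):
  P(Y=0) = 0 + 1/17 + 1/34 + 3/34 = 3/17
  P(Y=1) = 3/34 + 1/2 + 3/34 + 5/34 = 14/17
H(X|Y) = Σ_y P(y)·H(X|Y=y):
  Y=0: P(Y=0) = 3/17, P(X|Y=0) = (0, 1/3, 1/6, 1/2) → H(X|Y=0) = 1.4591
  Y=1: P(Y=1) = 14/17, P(X|Y=1) = (3/28, 17/28, 3/28, 5/28) → H(X|Y=1) = 1.5714
H(X|Y) = (3/17)·1.4591 + (14/17)·1.5714 = 1.5516 bits

I(X;Y) = H(X) - H(X|Y) = 1.6326 - 1.5516 = 0.0810 bits

Cross-check via I(X;Y) = H(X) + H(Y) - H(X,Y): computing H(Y) from the column sums and H(X,Y) from the 8 cells in the same way gives H(Y) = 0.6723 bits and H(X,Y) = 2.2239 bits, so
I(X;Y) = 1.6326 + 0.6723 - 2.2239 = 0.0810 bits ✓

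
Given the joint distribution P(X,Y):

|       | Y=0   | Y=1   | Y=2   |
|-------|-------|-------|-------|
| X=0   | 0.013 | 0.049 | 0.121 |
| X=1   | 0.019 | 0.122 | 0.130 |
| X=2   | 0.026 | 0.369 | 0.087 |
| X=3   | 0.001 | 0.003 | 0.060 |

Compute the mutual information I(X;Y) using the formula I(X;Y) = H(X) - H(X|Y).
0.1908 bits

I(X;Y) = H(X) - H(X|Y)

Marginal of X (row sums):
  P(X=0) = 0.013 + 0.049 + 0.121 = 0.183
  P(X=1) = 0.019 + 0.122 + 0.130 = 0.271
  P(X=2) = 0.026 + 0.369 + 0.087 = 0.482
  P(X=3) = 0.001 + 0.003 + 0.060 = 0.064
H(X) = -[0.183·log₂(0.183) + 0.271·log₂(0.271) + 0.482·log₂(0.482) + 0.064·log₂(0.064)]
  = 0.4483655 + 0.5104652 + 0.5074954 + 0.2538102 = 1.720136 bits

Marginal of Y (column sums):
  P(Y=0) = 0.013 + 0.019 + 0.026 + 0.001 = 0.059
  P(Y=1) = 0.049 + 0.122 + 0.369 + 0.003 = 0.543
  P(Y=2) = 0.121 + 0.130 + 0.087 + 0.060 = 0.398
H(X|Y) = Σ_y P(y)·H(X|Y=y):
  Y=0: P(Y=0) = 0.059, P(X|Y=0) = (13/59, 19/59, 26/59, 1/59) → H(X|Y=0) = 1.6279351
  Y=1: P(Y=1) = 0.543, P(X|Y=1) = (49/543, 122/543, 123/181, 1/181) → H(X|Y=1) = 1.2172860
  Y=2: P(Y=2) = 0.398, P(X|Y=2) = (121/398, 65/199, 87/398, 30/199) → H(X|Y=2) = 1.9405448
H(X|Y) = 0.059·1.6279351 + 0.543·1.2172860 + 0.398·1.9405448 = 1.529371 bits

I(X;Y) = H(X) - H(X|Y) = 1.720136 - 1.529371 = 0.1908 bits

Cross-check via I(X;Y) = H(X) + H(Y) - H(X,Y): computing H(Y) from the column sums and H(X,Y) from the 12 cells in the same way gives H(Y) = 1.248281 bits and H(X,Y) = 2.777652 bits, so
I(X;Y) = 1.720136 + 1.248281 - 2.777652 = 0.1908 bits ✓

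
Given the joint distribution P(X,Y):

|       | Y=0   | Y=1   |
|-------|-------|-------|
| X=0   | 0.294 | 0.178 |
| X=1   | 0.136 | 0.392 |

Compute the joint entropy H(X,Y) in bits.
1.8835 bits

H(X,Y) = -Σ_{x,y} P(x,y) log₂ P(x,y). Per-cell terms -P(x,y)·log₂P(x,y):
  X=0: 0.5192, 0.4432
  X=1: 0.3915, 0.5296
Sum of the 4 terms: H(X,Y) = 1.8835 bits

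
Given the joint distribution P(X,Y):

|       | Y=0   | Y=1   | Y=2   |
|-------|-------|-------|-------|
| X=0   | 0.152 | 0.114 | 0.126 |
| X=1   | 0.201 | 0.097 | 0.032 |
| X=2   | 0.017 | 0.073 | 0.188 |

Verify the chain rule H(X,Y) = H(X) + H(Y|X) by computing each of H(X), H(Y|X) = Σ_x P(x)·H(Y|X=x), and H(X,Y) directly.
H(X) = 1.5709 bits, H(Y|X) = 1.3555 bits, H(X,Y) = 2.9264 bits

Marginal of X (row sums):
  P(X=0) = 0.152 + 0.114 + 0.126 = 0.392
  P(X=1) = 0.201 + 0.097 + 0.032 = 0.330
  P(X=2) = 0.017 + 0.073 + 0.188 = 0.278
H(X) = -[0.392·log₂(0.392) + 0.330·log₂(0.330) + 0.278·log₂(0.278)]
  = 0.529621 + 0.527822 + 0.513422 = 1.5709 bits

H(Y|X) = Σ_x P(x)·H(Y|X=x):
  X=0: P(X=0) = 0.392, P(Y|X=0) = (19/49, 57/196, 9/28) → H(Y|X=0) = 1.574476
  X=1: P(X=1) = 0.330, P(Y|X=1) = (67/110, 97/330, 16/165) → H(Y|X=1) = 1.281313
  X=2: P(X=2) = 0.278, P(Y|X=2) = (17/278, 73/278, 94/139) → H(Y|X=2) = 1.134744
H(Y|X) = 0.392·1.574476 + 0.330·1.281313 + 0.278·1.134744 = 1.3555 bits

H(X,Y) = -Σ_{x,y} P(x,y) log₂ P(x,y). Per-cell terms -P(x,y)·log₂P(x,y):
  X=0: 0.413114, 0.357150, 0.376552
  X=1: 0.465261, 0.326490, 0.158905
  X=2: 0.099931, 0.275645, 0.453305
Sum of the 9 terms: H(X,Y) = 2.9264 bits

Chain rule check:
  H(X) + H(Y|X) = 1.5709 + 1.3555 = 2.9264 bits
  H(X,Y) = 2.9264 bits
✓ Chain rule verified.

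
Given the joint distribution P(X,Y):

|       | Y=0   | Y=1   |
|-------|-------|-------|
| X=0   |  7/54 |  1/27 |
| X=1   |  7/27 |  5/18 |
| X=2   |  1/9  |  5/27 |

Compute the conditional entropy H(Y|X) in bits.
0.9467 bits

H(Y|X) = H(X,Y) - H(X)

H(X,Y) = -Σ_{x,y} P(x,y) log₂ P(x,y). Per-cell terms -P(x,y)·log₂P(x,y):
  X=0: 0.38209, 0.17611
  X=1: 0.50492, 0.51333
  X=2: 0.35221, 0.45055
Sum of the 6 terms: H(X,Y) = 2.3792 bits

Marginal of X (row sums):
  P(X=0) = 7/54 + 1/27 = 1/6
  P(X=1) = 7/27 + 5/18 = 29/54
  P(X=2) = 1/9 + 5/27 = 8/27
H(X) = -[(1/6)·log₂(1/6) + (29/54)·log₂(29/54) + (8/27)·log₂(8/27)]
  = 0.43083 + 0.48167 + 0.51997 = 1.4325 bits

H(Y|X) = H(X,Y) - H(X) = 2.3792 - 1.4325 = 0.9467 bits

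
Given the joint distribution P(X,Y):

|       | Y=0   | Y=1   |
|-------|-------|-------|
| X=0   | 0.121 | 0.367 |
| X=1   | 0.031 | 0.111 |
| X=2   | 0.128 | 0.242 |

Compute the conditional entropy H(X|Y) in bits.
1.4263 bits

H(X|Y) = H(X,Y) - H(Y)

H(X,Y) = -Σ_{x,y} P(x,y) log₂ P(x,y). Per-cell terms -P(x,y)·log₂P(x,y):
  X=0: 0.36868, 0.53074
  X=1: 0.15536, 0.35202
  X=2: 0.37962, 0.49535
Sum of the 6 terms: H(X,Y) = 2.28177 bits

Marginal of Y (column sums):
  P(Y=0) = 0.121 + 0.031 + 0.128 = 0.280
  P(Y=1) = 0.367 + 0.111 + 0.242 = 0.720
H(Y) = -[0.280·log₂(0.280) + 0.720·log₂(0.720)]
  = 0.51422 + 0.34123 = 0.85545 bits

H(X|Y) = H(X,Y) - H(Y) = 2.28177 - 0.85545 = 1.4263 bits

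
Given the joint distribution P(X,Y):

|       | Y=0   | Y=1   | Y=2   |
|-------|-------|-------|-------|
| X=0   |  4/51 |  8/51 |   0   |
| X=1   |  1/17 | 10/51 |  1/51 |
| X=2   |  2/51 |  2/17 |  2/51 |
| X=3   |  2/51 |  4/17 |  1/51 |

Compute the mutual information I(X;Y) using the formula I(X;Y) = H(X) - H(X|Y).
0.0683 bits

I(X;Y) = H(X) - H(X|Y)

Marginal of X (row sums):
  P(X=0) = 4/51 + 8/51 + 0 = 4/17
  P(X=1) = 1/17 + 10/51 + 1/51 = 14/51
  P(X=2) = 2/51 + 2/17 + 2/51 = 10/51
  P(X=3) = 2/51 + 4/17 + 1/51 = 5/17
H(X) = -[(4/17)·log₂(4/17) + (14/51)·log₂(14/51) + (10/51)·log₂(10/51) + (5/17)·log₂(5/17)]
  = 0.491168 + 0.511980 + 0.460882 + 0.519275 = 1.983305 bits

Marginal of Y (column sums):
  P(Y=0) = 4/51 + 1/17 + 2/51 + 2/51 = 11/51
  P(Y=1) = 8/51 + 10/51 + 2/17 + 4/17 = 12/17
  P(Y=2) = 0 + 1/51 + 2/51 + 1/51 = 4/51
H(X|Y) = Σ_y P(y)·H(X|Y=y):
  Y=0: P(Y=0) = 11/51, P(X|Y=0) = (4/11, 3/11, 2/11, 2/11) → H(X|Y=0) = 1.936260
  Y=1: P(Y=1) = 12/17, P(X|Y=1) = (2/9, 5/18, 1/6, 1/3) → H(X|Y=1) = 1.954686
  Y=2: P(Y=2) = 4/51, P(X|Y=2) = (0, 1/4, 1/2, 1/4) → H(X|Y=2) = 1.500000
H(X|Y) = (11/51)·1.936260 + (12/17)·1.954686 + (4/51)·1.500000 = 1.915050 bits

I(X;Y) = H(X) - H(X|Y) = 1.983305 - 1.915050 = 0.0683 bits

Cross-check via I(X;Y) = H(X) + H(Y) - H(X,Y): computing H(Y) from the column sums and H(X,Y) from the 12 cells in the same way gives H(Y) = 1.120052 bits and H(X,Y) = 3.035102 bits, so
I(X;Y) = 1.983305 + 1.120052 - 3.035102 = 0.0683 bits ✓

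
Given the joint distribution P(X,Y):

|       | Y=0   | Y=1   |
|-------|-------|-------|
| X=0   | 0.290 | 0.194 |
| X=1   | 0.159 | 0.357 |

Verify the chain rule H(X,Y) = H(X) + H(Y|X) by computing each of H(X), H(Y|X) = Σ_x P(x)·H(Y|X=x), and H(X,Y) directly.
H(X) = 0.9993 bits, H(Y|X) = 0.9299 bits, H(X,Y) = 1.9292 bits

Marginal of X (row sums):
  P(X=0) = 0.290 + 0.194 = 0.484
  P(X=1) = 0.159 + 0.357 = 0.516
H(X) = -[0.484·log₂(0.484) + 0.516·log₂(0.516)]
  = 0.5067 + 0.4926 = 0.9993 bits

H(Y|X) = Σ_x P(x)·H(Y|X=x):
  X=0: P(X=0) = 0.484, P(Y|X=0) = (145/242, 97/242) → H(Y|X=0) = 0.9714
  X=1: P(X=1) = 0.516, P(Y|X=1) = (53/172, 119/172) → H(Y|X=1) = 0.8910
H(Y|X) = 0.484·0.9714 + 0.516·0.8910 = 0.9299 bits

H(X,Y) = -Σ_{x,y} P(x,y) log₂ P(x,y). Per-cell terms -P(x,y)·log₂P(x,y):
  X=0: 0.5179, 0.4590
  X=1: 0.4218, 0.5305
Sum of the 4 terms: H(X,Y) = 1.9292 bits

Chain rule check:
  H(X) + H(Y|X) = 0.9993 + 0.9299 = 1.9292 bits
  H(X,Y) = 1.9292 bits
✓ Chain rule verified.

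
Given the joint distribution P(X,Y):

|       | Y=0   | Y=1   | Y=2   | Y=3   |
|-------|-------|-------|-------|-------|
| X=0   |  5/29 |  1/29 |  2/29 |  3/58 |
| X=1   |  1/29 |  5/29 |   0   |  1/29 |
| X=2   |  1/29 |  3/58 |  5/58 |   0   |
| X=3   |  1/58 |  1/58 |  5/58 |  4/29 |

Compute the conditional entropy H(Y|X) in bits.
1.4943 bits

H(Y|X) = H(X,Y) - H(X)

H(X,Y) = -Σ_{x,y} P(x,y) log₂ P(x,y). Per-cell terms -P(x,y)·log₂P(x,y):
  X=0: 0.437251, 0.167517, 0.266068, 0.221018
  X=1: 0.167517, 0.437251, 0.000000, 0.167517
  X=2: 0.167517, 0.221018, 0.304832, 0.000000
  X=3: 0.101000, 0.101000, 0.304832, 0.394204
  (cells with P = 0 contribute 0)
Sum of the 16 terms: H(X,Y) = 3.45854 bits

Marginal of X (row sums):
  P(X=0) = 5/29 + 1/29 + 2/29 + 3/58 = 19/58
  P(X=1) = 1/29 + 5/29 + 0 + 1/29 = 7/29
  P(X=2) = 1/29 + 3/58 + 5/58 + 0 = 5/29
  P(X=3) = 1/58 + 1/58 + 5/58 + 4/29 = 15/58
H(X) = -[(19/58)·log₂(19/58) + (7/29)·log₂(7/29) + (5/29)·log₂(5/29) + (15/58)·log₂(15/58)]
  = 0.527431 + 0.494979 + 0.437251 + 0.504592 = 1.96425 bits

H(Y|X) = H(X,Y) - H(X) = 3.45854 - 1.96425 = 1.4943 bits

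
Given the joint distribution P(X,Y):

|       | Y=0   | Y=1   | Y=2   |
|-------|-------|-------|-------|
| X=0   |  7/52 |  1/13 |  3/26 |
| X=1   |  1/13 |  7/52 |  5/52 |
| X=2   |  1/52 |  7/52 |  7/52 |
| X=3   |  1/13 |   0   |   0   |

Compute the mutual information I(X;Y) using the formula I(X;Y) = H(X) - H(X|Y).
0.2296 bits

I(X;Y) = H(X) - H(X|Y)

Marginal of X (row sums):
  P(X=0) = 7/52 + 1/13 + 3/26 = 17/52
  P(X=1) = 1/13 + 7/52 + 5/52 = 4/13
  P(X=2) = 1/52 + 7/52 + 7/52 = 15/52
  P(X=3) = 1/13 + 0 + 0 = 1/13
H(X) = -[(17/52)·log₂(17/52) + (4/13)·log₂(4/13) + (15/52)·log₂(15/52) + (1/13)·log₂(1/13)]
  = 0.52732 + 0.52321 + 0.51737 + 0.28465 = 1.85255 bits

Marginal of Y (column sums):
  P(Y=0) = 7/52 + 1/13 + 1/52 + 1/13 = 4/13
  P(Y=1) = 1/13 + 7/52 + 7/52 + 0 = 9/26
  P(Y=2) = 3/26 + 5/52 + 7/52 + 0 = 9/26
H(X|Y) = Σ_y P(y)·H(X|Y=y):
  Y=0: P(Y=0) = 4/13, P(X|Y=0) = (7/16, 1/4, 1/16, 1/4) → H(X|Y=0) = 1.77178
  Y=1: P(Y=1) = 9/26, P(X|Y=1) = (2/9, 7/18, 7/18, 0) → H(X|Y=1) = 1.54198
  Y=2: P(Y=2) = 9/26, P(X|Y=2) = (1/3, 5/18, 7/18, 0) → H(X|Y=2) = 1.57154
H(X|Y) = (4/13)·1.77178 + (9/26)·1.54198 + (9/26)·1.57154 = 1.62292 bits

I(X;Y) = H(X) - H(X|Y) = 1.85255 - 1.62292 = 0.2296 bits

Cross-check via I(X;Y) = H(X) + H(Y) - H(X,Y): computing H(Y) from the column sums and H(X,Y) from the 12 cells in the same way gives H(Y) = 1.58280 bits and H(X,Y) = 3.20572 bits, so
I(X;Y) = 1.85255 + 1.58280 - 3.20572 = 0.2296 bits ✓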